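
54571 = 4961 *11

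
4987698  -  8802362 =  - 3814664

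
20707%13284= 7423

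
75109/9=75109/9 = 8345.44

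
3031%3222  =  3031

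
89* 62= 5518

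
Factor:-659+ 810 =151^1  =  151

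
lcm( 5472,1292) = 93024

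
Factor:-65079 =-3^2*7^1*1033^1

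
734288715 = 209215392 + 525073323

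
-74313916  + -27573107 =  -101887023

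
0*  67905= 0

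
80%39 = 2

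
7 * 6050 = 42350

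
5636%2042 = 1552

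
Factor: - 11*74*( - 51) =41514 = 2^1*3^1 * 11^1*17^1*37^1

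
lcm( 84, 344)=7224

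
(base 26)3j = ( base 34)2t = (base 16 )61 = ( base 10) 97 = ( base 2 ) 1100001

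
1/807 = 1/807 = 0.00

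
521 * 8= 4168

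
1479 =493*3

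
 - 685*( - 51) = 34935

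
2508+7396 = 9904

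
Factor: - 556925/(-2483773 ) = 5^2*37^(-1)*22277^1*67129^( - 1 ) 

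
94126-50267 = 43859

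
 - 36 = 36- 72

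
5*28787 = 143935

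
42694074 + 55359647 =98053721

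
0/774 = 0 = 0.00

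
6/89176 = 3/44588 = 0.00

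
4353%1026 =249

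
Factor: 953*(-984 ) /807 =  - 312584/269 =- 2^3*41^1*269^( - 1) * 953^1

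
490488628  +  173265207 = 663753835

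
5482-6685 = -1203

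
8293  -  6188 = 2105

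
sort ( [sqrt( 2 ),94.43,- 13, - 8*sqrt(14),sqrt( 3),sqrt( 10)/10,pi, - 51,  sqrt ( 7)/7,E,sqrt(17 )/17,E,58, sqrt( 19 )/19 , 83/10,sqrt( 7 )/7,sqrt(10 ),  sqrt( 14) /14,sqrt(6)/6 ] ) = [ - 51, - 8*sqrt( 14),- 13,sqrt(19 ) /19,sqrt(17) /17, sqrt( 14)/14, sqrt( 10)/10 , sqrt ( 7)/7,sqrt ( 7)/7,sqrt( 6 )/6,sqrt( 2),sqrt(3 ),E, E,pi,sqrt( 10),  83/10 , 58, 94.43 ] 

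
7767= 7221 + 546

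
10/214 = 5/107 = 0.05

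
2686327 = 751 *3577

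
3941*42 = 165522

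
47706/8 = 23853/4 = 5963.25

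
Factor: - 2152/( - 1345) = 2^3*5^( - 1) =8/5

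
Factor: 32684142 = 2^1*3^1*19^1*286703^1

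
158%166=158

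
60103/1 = 60103 = 60103.00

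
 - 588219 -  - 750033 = 161814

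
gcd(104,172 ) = 4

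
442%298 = 144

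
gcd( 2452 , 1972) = 4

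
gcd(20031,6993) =3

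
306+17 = 323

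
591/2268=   197/756 = 0.26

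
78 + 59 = 137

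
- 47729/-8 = 5966 + 1/8 = 5966.12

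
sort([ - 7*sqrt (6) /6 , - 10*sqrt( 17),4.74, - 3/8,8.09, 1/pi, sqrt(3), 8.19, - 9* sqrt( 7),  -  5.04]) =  [ - 10 * sqrt (17 ),-9*sqrt(7), - 5.04, - 7*sqrt(6)/6, - 3/8,1/pi,sqrt( 3),4.74,8.09 , 8.19 ]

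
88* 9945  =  875160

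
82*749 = 61418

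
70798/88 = 35399/44 = 804.52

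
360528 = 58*6216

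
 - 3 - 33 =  - 36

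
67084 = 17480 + 49604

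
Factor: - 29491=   -  7^1*11^1*383^1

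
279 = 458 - 179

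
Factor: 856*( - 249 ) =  - 213144 = -2^3*3^1*83^1*107^1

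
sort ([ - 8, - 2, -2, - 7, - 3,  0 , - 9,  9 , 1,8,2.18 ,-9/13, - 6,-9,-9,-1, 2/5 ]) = [ - 9, - 9, - 9, - 8,-7, - 6,-3, - 2, - 2, - 1 , - 9/13, 0, 2/5, 1,2.18, 8, 9 ]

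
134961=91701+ 43260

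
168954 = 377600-208646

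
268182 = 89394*3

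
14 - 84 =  - 70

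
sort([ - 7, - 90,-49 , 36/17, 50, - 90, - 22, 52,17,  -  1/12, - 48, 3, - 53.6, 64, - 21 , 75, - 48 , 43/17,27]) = [  -  90, - 90, - 53.6, - 49 , - 48, - 48, - 22, - 21, - 7, - 1/12 , 36/17, 43/17 , 3, 17, 27, 50 , 52, 64,75]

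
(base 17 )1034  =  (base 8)11550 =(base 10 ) 4968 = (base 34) 4A4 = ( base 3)20211000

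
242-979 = - 737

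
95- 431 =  - 336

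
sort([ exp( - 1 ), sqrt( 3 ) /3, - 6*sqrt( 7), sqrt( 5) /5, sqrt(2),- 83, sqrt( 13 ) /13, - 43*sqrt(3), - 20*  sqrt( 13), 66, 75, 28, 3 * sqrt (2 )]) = [ - 83, - 43*sqrt( 3 ), - 20*sqrt( 13), - 6*sqrt( 7 ),  sqrt( 13 ) /13, exp( - 1),sqrt (5)/5, sqrt( 3 ) /3, sqrt( 2), 3*sqrt( 2), 28, 66, 75]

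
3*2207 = 6621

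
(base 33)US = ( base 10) 1018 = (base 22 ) 226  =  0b1111111010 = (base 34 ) TW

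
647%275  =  97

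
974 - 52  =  922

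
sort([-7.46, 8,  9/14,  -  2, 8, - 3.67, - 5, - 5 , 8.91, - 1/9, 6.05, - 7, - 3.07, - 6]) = [ - 7.46, - 7,  -  6, - 5, - 5, - 3.67, - 3.07, - 2, - 1/9,9/14,6.05, 8, 8, 8.91 ]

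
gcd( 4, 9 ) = 1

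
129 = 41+88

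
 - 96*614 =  - 58944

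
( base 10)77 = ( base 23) 38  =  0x4D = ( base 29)2J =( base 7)140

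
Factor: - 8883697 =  - 19^1*499^1*937^1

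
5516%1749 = 269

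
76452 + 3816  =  80268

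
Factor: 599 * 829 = 496571=599^1*829^1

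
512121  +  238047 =750168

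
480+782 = 1262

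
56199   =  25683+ 30516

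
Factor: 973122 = 2^1*3^1*79^1*2053^1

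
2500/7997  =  2500/7997 =0.31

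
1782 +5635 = 7417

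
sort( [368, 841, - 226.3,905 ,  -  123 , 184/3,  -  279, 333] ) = [ - 279, - 226.3,-123,  184/3, 333, 368,841,905]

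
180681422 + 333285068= 513966490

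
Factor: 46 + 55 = 101= 101^1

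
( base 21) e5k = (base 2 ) 1100010011011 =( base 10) 6299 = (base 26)987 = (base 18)117H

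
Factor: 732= 2^2*3^1*61^1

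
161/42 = 23/6 = 3.83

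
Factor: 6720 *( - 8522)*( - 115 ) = 2^7*3^1*5^2*7^1*23^1*4261^1 = 6585801600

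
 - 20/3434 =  - 1 + 1707/1717 = - 0.01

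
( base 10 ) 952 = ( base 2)1110111000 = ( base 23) 1i9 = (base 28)160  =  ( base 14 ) 4C0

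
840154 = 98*8573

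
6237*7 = 43659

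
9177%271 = 234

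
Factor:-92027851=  - 17^1*613^1*8831^1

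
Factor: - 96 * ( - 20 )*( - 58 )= - 2^8*3^1 * 5^1*29^1 = - 111360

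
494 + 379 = 873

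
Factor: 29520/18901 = 720/461 = 2^4  *3^2 *5^1 * 461^( - 1 )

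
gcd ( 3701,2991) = 1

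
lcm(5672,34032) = 34032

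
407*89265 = 36330855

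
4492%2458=2034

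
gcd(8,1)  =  1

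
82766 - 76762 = 6004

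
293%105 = 83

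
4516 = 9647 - 5131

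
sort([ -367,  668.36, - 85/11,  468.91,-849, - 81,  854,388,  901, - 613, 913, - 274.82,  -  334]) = [ - 849, - 613,-367, - 334, - 274.82, - 81, - 85/11,388,468.91,  668.36, 854, 901,913]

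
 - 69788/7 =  - 9970 + 2/7 = - 9969.71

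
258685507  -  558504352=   -  299818845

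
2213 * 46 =101798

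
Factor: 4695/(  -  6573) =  - 5/7 = - 5^1*7^( - 1 ) 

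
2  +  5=7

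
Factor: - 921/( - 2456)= 2^(-3)*3^1 = 3/8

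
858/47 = 18  +  12/47 = 18.26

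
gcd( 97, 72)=1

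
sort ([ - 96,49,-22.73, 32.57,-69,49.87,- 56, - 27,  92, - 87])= [-96, - 87, - 69, - 56,-27,-22.73,32.57 , 49, 49.87, 92]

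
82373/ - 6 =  - 13729  +  1/6 = - 13728.83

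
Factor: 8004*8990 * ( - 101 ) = -7267551960=-  2^3*3^1*5^1*23^1*29^2 *31^1*101^1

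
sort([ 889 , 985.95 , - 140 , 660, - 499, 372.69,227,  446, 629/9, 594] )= [-499, - 140 , 629/9,227, 372.69,446, 594,660, 889, 985.95] 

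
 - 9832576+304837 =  - 9527739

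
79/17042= 79/17042=0.00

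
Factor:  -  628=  - 2^2*157^1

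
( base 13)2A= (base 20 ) 1G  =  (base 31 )15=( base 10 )36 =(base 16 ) 24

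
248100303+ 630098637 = 878198940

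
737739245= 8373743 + 729365502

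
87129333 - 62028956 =25100377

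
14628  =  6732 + 7896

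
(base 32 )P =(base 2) 11001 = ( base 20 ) 15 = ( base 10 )25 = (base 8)31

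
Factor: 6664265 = 5^1*1332853^1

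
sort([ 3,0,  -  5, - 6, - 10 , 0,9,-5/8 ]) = [  -  10, - 6, - 5, - 5/8, 0, 0, 3, 9]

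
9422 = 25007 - 15585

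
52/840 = 13/210 =0.06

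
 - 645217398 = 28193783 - 673411181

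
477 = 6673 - 6196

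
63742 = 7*9106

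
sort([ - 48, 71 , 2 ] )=[ - 48,2 , 71]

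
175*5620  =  983500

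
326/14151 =326/14151 = 0.02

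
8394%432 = 186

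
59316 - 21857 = 37459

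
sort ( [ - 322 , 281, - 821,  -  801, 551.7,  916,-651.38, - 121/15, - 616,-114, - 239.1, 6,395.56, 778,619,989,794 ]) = [ - 821, - 801 , - 651.38, - 616, - 322, - 239.1, - 114,-121/15 , 6, 281,395.56, 551.7,619,  778,  794,916, 989 ] 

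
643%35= 13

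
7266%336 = 210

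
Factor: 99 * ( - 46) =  - 2^1 * 3^2 * 11^1*23^1=-4554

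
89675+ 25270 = 114945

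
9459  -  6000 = 3459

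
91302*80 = 7304160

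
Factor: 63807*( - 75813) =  - 4837400091  =  - 3^2*37^1*683^1 * 21269^1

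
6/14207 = 6/14207 = 0.00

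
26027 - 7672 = 18355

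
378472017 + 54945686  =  433417703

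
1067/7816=1067/7816 = 0.14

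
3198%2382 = 816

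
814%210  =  184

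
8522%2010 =482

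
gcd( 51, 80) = 1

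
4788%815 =713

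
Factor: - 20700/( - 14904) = 2^( - 1)*3^(-2)*5^2 = 25/18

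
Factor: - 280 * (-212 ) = 59360 =2^5* 5^1* 7^1*53^1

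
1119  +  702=1821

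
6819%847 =43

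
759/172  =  4 + 71/172=4.41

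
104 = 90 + 14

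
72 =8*9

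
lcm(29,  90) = 2610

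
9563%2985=608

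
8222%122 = 48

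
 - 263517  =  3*(-87839 ) 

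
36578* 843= 30835254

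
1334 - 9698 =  - 8364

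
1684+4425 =6109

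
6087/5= 6087/5 =1217.40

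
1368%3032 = 1368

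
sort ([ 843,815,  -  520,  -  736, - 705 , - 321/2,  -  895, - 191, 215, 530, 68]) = [ - 895 , - 736, - 705,-520, - 191,  -  321/2, 68,215,530,815,843] 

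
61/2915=61/2915 = 0.02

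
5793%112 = 81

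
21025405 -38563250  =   - 17537845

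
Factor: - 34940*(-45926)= 1604654440 = 2^3*5^1*1747^1*22963^1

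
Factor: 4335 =3^1*5^1*17^2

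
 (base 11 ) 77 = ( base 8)124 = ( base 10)84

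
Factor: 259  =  7^1 * 37^1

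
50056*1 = 50056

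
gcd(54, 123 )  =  3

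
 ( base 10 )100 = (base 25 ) 40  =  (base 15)6A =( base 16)64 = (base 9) 121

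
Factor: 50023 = 50023^1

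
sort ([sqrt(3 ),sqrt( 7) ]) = [sqrt (3),sqrt(7)] 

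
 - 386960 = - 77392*5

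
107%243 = 107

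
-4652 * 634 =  - 2949368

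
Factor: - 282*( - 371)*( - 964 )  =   - 2^3*3^1*7^1*47^1*53^1*241^1 = -  100855608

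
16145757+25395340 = 41541097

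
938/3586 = 469/1793 = 0.26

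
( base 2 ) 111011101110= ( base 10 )3822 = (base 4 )323232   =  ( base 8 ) 7356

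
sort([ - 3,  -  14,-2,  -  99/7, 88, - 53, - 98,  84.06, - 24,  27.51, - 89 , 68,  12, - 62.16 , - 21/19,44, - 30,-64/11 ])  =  [ - 98,-89, - 62.16, - 53 , - 30, - 24,  -  99/7, - 14, - 64/11, - 3 , - 2 ,-21/19,12,  27.51,  44, 68,  84.06,88 ]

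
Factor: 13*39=507=3^1*13^2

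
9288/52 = 2322/13 = 178.62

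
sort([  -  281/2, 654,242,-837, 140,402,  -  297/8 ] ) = [-837, -281/2,-297/8,  140,242,402, 654]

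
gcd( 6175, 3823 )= 1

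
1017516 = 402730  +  614786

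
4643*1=4643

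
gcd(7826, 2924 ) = 86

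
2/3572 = 1/1786 =0.00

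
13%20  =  13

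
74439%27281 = 19877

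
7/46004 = 1/6572 = 0.00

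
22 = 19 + 3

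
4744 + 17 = 4761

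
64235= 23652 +40583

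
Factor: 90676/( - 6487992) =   -  22669/1621998 = -  2^(  -  1)*3^( - 3)*7^(  -  2)*613^( - 1)*22669^1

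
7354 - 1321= 6033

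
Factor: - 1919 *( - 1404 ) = 2^2*3^3* 13^1*19^1*101^1 = 2694276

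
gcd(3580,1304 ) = 4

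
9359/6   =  9359/6 = 1559.83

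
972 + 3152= 4124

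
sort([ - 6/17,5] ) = [ - 6/17 , 5]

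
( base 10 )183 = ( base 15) C3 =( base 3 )20210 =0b10110111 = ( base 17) ad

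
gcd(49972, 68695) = 1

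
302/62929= 302/62929 = 0.00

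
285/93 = 95/31=3.06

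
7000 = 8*875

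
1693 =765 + 928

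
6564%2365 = 1834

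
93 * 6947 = 646071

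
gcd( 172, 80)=4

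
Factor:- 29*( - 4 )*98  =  2^3 * 7^2*29^1 = 11368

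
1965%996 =969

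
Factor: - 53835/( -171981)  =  3^(  -  1 )*5^1*37^1*197^( - 1 )=185/591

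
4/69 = 4/69 = 0.06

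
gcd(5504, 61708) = 4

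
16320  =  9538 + 6782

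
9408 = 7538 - -1870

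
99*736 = 72864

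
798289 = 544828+253461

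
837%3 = 0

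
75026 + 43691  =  118717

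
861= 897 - 36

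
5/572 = 5/572= 0.01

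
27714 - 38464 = - 10750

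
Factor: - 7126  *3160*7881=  - 2^4*3^1*5^1*7^1*37^1*71^1*79^1*509^1= - 177465618960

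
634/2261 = 634/2261 = 0.28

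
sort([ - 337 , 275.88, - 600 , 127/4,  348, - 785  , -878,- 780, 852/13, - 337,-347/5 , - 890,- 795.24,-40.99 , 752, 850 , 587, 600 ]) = [ - 890, - 878, - 795.24, - 785, - 780, - 600, - 337,-337, -347/5, - 40.99 , 127/4,852/13,275.88, 348,587, 600, 752,850]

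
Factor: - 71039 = - 71039^1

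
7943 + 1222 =9165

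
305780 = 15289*20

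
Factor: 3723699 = 3^1 * 7^1*177319^1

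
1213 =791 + 422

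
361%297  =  64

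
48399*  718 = 34750482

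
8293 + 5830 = 14123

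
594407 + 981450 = 1575857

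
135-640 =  -505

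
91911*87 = 7996257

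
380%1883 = 380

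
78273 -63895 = 14378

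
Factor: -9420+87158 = 2^1*47^1*827^1 = 77738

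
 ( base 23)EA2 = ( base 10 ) 7638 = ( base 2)1110111010110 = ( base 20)j1i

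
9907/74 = 9907/74 = 133.88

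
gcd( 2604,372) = 372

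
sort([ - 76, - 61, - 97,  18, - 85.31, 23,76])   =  [ - 97 , -85.31,- 76, - 61,18, 23, 76]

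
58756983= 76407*769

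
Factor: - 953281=- 7^1 *23^1*31^1*191^1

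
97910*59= 5776690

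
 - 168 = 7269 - 7437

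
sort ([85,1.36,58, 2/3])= [2/3,1.36,58 , 85] 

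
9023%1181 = 756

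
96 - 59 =37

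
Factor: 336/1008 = 1/3 = 3^( - 1 )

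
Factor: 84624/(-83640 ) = -2^1*5^ (- 1 )*17^(-1 )*43^1 = - 86/85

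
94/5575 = 94/5575   =  0.02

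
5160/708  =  430/59   =  7.29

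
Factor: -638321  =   - 31^1*59^1*349^1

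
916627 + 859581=1776208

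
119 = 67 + 52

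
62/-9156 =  - 1  +  4547/4578 = - 0.01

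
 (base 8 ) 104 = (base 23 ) 2m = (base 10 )68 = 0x44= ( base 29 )2a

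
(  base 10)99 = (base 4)1203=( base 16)63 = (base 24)43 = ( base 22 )4b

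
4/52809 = 4/52809 = 0.00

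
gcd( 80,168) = 8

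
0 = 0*2329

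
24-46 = - 22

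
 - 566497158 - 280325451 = -846822609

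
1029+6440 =7469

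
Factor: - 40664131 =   -  211^1*439^2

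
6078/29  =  6078/29 = 209.59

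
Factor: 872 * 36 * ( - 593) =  - 18615456  =  - 2^5 * 3^2*109^1*593^1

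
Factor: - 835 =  - 5^1*167^1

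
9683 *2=19366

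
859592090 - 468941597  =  390650493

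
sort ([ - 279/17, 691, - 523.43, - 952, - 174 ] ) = [ - 952, - 523.43, - 174,-279/17, 691 ] 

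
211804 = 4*52951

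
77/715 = 7/65 = 0.11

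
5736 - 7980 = -2244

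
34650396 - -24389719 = 59040115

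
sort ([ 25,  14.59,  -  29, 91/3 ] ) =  [-29,  14.59 , 25,91/3]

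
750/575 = 1+ 7/23 = 1.30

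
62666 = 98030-35364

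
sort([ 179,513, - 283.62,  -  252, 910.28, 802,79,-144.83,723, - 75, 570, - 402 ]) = [ - 402, - 283.62, - 252, - 144.83, - 75, 79, 179,513, 570,723,802, 910.28] 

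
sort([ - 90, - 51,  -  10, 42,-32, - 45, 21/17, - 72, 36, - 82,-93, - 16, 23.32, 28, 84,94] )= [ - 93, - 90,  -  82,-72, - 51 ,-45, - 32,-16, - 10 , 21/17, 23.32,  28,36, 42,84,94 ]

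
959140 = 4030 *238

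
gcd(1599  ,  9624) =3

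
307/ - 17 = -19  +  16/17= -18.06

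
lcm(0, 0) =0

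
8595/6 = 1432 + 1/2 = 1432.50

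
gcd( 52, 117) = 13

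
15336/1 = 15336 = 15336.00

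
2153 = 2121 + 32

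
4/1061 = 4/1061 = 0.00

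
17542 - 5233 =12309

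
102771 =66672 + 36099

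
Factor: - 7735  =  -5^1*7^1 * 13^1 * 17^1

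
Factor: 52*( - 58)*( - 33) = 99528=2^3*3^1 * 11^1*13^1*29^1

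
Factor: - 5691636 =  - 2^2 * 3^2*37^1*4273^1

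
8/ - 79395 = -8/79395  =  - 0.00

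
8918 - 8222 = 696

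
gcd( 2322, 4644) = 2322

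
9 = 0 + 9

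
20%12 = 8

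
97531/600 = 162 + 331/600 = 162.55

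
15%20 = 15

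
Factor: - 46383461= - 46383461^1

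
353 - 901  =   - 548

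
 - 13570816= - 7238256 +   -  6332560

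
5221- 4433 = 788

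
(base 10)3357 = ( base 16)d1d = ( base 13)16b3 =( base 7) 12534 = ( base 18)a69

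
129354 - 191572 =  - 62218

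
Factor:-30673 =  -37^1*829^1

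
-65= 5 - 70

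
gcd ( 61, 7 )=1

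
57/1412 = 57/1412 = 0.04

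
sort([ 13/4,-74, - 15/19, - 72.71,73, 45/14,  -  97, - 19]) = [  -  97, -74, - 72.71,-19, - 15/19, 45/14,13/4,73 ] 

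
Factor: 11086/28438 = 23^1 * 59^(-1) = 23/59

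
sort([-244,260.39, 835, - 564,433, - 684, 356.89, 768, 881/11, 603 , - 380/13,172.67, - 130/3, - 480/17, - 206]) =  [ - 684, - 564, - 244, - 206, - 130/3, - 380/13, - 480/17,881/11, 172.67, 260.39, 356.89,433,603,768,835 ] 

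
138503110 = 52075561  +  86427549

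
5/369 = 5/369 =0.01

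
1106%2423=1106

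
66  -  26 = 40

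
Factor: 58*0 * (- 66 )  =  0 = 0^1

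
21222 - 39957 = -18735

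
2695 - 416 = 2279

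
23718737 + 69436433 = 93155170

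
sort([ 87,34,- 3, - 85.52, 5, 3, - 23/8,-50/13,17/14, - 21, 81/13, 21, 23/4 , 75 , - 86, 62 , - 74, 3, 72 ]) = [-86, - 85.52, - 74, - 21,  -  50/13, - 3, - 23/8,17/14, 3, 3,5,23/4, 81/13,21,34,  62 , 72,75 , 87] 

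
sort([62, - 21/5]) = [-21/5 , 62 ]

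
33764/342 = 16882/171 = 98.73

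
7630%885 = 550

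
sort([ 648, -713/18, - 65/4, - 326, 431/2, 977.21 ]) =[ - 326, - 713/18 , - 65/4, 431/2, 648,977.21]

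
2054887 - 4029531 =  -1974644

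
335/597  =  335/597 = 0.56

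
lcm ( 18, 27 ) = 54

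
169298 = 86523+82775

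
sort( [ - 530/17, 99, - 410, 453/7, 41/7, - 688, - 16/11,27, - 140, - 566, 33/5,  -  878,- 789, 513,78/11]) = [ - 878, - 789, - 688,- 566, - 410, - 140, - 530/17, - 16/11, 41/7, 33/5,78/11, 27, 453/7, 99, 513]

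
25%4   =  1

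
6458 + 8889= 15347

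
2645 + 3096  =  5741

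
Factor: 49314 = 2^1*3^1*8219^1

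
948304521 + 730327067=1678631588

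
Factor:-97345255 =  - 5^1*7^1*2781293^1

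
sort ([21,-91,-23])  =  [-91,-23,21]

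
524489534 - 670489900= -146000366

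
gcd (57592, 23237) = 1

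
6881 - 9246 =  - 2365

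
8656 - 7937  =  719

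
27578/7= 27578/7=3939.71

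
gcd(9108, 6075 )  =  9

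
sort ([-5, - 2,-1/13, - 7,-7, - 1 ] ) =[ - 7, - 7, - 5,- 2,-1, - 1/13]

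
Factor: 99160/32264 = 5^1*67^1 * 109^(- 1 ) = 335/109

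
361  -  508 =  - 147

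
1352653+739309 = 2091962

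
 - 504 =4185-4689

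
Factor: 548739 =3^2* 19^1 * 3209^1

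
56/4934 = 28/2467 =0.01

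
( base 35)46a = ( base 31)5a5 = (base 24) 8l8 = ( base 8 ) 12000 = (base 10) 5120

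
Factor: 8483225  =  5^2*29^1*11701^1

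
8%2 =0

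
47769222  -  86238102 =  - 38468880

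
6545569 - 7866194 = -1320625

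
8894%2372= 1778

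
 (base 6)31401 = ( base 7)15250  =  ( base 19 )bec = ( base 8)10231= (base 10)4249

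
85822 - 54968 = 30854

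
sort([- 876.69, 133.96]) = [ - 876.69,133.96]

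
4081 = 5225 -1144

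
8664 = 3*2888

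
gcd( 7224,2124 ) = 12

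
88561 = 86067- - 2494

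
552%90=12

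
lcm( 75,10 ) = 150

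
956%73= 7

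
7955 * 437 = 3476335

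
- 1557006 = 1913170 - 3470176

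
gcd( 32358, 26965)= 5393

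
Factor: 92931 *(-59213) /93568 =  - 5502723303/93568= - 2^( - 7)*3^1 * 7^1*11^1*17^(-1) * 43^ ( - 1) * 769^1 * 30977^1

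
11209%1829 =235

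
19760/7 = 19760/7 =2822.86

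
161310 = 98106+63204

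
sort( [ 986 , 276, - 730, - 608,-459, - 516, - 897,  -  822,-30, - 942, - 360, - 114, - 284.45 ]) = [- 942,  -  897, - 822 , - 730, - 608, - 516 , -459, - 360,-284.45, - 114,-30, 276,986 ] 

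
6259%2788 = 683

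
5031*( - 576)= -2897856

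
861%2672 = 861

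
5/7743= 5/7743 = 0.00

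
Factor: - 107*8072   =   - 2^3*107^1*1009^1 = -863704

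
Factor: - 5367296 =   -  2^9*11^1*953^1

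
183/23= 7+22/23 =7.96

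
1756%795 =166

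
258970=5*51794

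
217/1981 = 31/283 = 0.11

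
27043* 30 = 811290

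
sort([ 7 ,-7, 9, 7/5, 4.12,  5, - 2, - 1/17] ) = [  -  7,  -  2,  -  1/17, 7/5, 4.12, 5, 7,9] 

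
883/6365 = 883/6365 = 0.14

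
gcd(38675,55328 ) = 91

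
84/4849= 84/4849 = 0.02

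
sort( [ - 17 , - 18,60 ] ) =[ - 18, - 17,60 ] 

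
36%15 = 6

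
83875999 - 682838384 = -598962385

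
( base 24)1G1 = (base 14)4c9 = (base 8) 1701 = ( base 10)961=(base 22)1LF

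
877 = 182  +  695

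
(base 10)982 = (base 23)1JG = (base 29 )14p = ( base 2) 1111010110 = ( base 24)1gm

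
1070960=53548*20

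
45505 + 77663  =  123168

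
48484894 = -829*( - 58486)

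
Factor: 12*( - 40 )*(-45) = 21600=2^5*3^3*5^2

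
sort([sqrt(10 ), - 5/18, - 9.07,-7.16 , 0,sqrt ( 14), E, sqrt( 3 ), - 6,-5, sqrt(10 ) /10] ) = [-9.07,-7.16,-6,-5,-5/18,0,sqrt(10) /10,sqrt(3),E,  sqrt( 10), sqrt (14)] 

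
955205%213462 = 101357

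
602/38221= 602/38221 = 0.02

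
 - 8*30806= -246448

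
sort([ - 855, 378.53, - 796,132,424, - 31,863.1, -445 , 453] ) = [ - 855,-796 ,-445 , - 31,132, 378.53,424 , 453, 863.1 ]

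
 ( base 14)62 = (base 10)86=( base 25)3b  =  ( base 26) 38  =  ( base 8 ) 126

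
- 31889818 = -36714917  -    -  4825099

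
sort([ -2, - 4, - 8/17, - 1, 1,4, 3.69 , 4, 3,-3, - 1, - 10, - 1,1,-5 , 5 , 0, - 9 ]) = [  -  10, -9, - 5, - 4,-3, - 2,- 1, - 1, - 1, - 8/17, 0,1,1, 3, 3.69, 4, 4,5] 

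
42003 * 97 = 4074291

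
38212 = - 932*( - 41 )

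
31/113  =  31/113 = 0.27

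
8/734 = 4/367=0.01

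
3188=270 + 2918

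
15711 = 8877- - 6834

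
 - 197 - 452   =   - 649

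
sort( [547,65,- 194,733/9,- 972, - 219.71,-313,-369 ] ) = [  -  972, - 369, - 313, - 219.71, - 194, 65, 733/9, 547 ] 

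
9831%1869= 486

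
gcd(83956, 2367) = 1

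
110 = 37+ 73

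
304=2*152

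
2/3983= 2/3983 = 0.00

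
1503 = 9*167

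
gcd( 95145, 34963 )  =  1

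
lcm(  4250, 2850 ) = 242250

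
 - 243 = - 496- - 253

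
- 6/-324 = 1/54 =0.02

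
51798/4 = 12949 + 1/2=12949.50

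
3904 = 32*122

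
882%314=254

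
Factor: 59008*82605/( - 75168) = -2^2*3^( - 3 )*5^1*29^( - 1) * 461^1 * 5507^1=- 50774540/783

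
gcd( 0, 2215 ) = 2215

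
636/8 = 79  +  1/2 = 79.50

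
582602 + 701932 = 1284534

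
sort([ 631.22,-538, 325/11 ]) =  [ - 538, 325/11,631.22 ]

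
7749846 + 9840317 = 17590163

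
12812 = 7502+5310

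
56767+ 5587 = 62354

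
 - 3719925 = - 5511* 675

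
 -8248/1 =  - 8248 =-  8248.00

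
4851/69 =70 + 7/23 = 70.30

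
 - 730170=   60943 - 791113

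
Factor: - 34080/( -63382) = 2^4 *3^1*5^1*11^ (  -  1 )*43^( - 1 )* 67^( - 1)*71^1 = 17040/31691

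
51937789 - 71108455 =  - 19170666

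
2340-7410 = -5070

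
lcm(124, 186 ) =372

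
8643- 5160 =3483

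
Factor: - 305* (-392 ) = 119560 = 2^3*5^1*7^2*61^1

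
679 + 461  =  1140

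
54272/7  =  54272/7 =7753.14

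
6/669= 2/223 = 0.01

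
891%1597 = 891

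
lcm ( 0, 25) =0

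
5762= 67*86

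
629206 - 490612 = 138594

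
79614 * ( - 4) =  - 318456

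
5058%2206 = 646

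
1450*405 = 587250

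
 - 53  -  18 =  - 71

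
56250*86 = 4837500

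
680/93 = 7+29/93  =  7.31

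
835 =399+436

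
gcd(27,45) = 9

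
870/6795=58/453=0.13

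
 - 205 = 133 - 338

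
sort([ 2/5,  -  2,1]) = [- 2,  2/5, 1]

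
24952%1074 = 250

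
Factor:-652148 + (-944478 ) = -1596626 = - 2^1*751^1*1063^1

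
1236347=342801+893546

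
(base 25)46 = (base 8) 152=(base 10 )106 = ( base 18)5g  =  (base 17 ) 64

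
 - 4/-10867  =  4/10867 = 0.00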